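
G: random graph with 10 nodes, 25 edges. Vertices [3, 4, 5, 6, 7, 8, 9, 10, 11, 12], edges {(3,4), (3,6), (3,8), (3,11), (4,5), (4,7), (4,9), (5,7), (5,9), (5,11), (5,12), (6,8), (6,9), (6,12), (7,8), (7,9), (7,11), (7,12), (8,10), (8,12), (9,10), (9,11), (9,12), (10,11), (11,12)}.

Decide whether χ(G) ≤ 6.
A valid 6-coloring: color 1: [8, 9]; color 2: [4, 10, 12]; color 3: [3, 7]; color 4: [6, 11]; color 5: [5].
(χ(G) = 5 ≤ 6.)

Yes, G is 6-colorable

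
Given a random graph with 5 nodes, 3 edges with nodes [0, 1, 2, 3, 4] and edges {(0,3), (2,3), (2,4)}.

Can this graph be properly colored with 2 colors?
Yes, G is 2-colorable

A valid 2-coloring: color 1: [0, 1, 2]; color 2: [3, 4].
(χ(G) = 2 ≤ 2.)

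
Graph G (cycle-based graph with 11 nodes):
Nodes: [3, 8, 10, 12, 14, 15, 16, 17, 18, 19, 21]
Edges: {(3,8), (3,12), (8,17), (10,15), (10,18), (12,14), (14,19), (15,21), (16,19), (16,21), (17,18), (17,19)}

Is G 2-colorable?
No, G is not 2-colorable

Odd cycle [10, 15, 21, 16, 19, 17, 18] needs 3 colors (χ ≥ 3).
Hence χ(G) ≥ 3 > 2, so no proper 2-coloring exists.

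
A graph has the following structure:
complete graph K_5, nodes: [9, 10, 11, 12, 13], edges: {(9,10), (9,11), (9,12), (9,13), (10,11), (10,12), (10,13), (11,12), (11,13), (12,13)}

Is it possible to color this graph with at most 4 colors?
The clique on vertices [9, 10, 11, 12, 13] has size 5 > 4, so it alone needs 5 colors.

No, G is not 4-colorable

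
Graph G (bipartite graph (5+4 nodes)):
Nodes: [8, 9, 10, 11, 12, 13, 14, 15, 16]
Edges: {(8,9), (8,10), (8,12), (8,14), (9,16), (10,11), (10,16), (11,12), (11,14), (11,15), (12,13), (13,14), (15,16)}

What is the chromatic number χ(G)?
χ(G) = 2

Clique number ω(G) = 2 (lower bound: χ ≥ ω).
The graph is bipartite (no odd cycle), so 2 colors suffice: χ(G) = 2.
A valid 2-coloring: color 1: [8, 11, 13, 16]; color 2: [9, 10, 12, 14, 15].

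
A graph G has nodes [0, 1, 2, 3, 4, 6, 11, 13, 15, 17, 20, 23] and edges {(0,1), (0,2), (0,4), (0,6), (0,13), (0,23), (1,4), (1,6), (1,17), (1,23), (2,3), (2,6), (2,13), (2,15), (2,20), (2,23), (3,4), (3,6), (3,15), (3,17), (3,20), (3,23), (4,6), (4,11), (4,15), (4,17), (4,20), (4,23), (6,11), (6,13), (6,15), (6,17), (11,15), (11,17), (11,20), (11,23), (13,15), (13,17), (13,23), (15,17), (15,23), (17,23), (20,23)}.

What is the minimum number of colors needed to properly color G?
Clique number ω(G) = 5 (lower bound: χ ≥ ω).
The clique on [4, 6, 11, 15, 17] has size 5, forcing χ ≥ 5, and the coloring below uses 5 colors, so χ(G) = 5.
A valid 5-coloring: color 1: [6, 23]; color 2: [2, 4]; color 3: [0, 17, 20]; color 4: [1, 15]; color 5: [3, 11, 13].

χ(G) = 5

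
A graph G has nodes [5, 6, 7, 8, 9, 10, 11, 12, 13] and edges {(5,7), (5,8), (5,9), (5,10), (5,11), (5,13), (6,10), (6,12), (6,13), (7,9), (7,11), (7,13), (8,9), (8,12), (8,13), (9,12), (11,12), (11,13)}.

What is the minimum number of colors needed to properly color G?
χ(G) = 4

Clique number ω(G) = 4 (lower bound: χ ≥ ω).
The clique on [5, 7, 11, 13] has size 4, forcing χ ≥ 4, and the coloring below uses 4 colors, so χ(G) = 4.
A valid 4-coloring: color 1: [5, 12]; color 2: [9, 10, 13]; color 3: [6, 8, 11]; color 4: [7].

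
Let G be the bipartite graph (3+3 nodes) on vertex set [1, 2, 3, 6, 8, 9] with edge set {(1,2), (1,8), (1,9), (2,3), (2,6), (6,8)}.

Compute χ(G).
Clique number ω(G) = 2 (lower bound: χ ≥ ω).
The graph is bipartite (no odd cycle), so 2 colors suffice: χ(G) = 2.
A valid 2-coloring: color 1: [1, 3, 6]; color 2: [2, 8, 9].

χ(G) = 2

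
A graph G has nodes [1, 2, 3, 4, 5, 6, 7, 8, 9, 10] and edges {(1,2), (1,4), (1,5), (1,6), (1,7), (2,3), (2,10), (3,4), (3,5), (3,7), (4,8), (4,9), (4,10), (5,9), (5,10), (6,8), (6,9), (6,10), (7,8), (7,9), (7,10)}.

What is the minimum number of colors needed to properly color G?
Clique number ω(G) = 2 (lower bound: χ ≥ ω).
The graph is bipartite (no odd cycle), so 2 colors suffice: χ(G) = 2.
A valid 2-coloring: color 1: [1, 3, 8, 9, 10]; color 2: [2, 4, 5, 6, 7].

χ(G) = 2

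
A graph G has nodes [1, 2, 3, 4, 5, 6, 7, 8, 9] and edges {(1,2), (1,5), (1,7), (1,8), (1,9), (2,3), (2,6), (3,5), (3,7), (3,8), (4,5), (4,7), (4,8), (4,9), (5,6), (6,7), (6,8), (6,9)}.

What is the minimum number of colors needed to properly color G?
χ(G) = 2

Clique number ω(G) = 2 (lower bound: χ ≥ ω).
The graph is bipartite (no odd cycle), so 2 colors suffice: χ(G) = 2.
A valid 2-coloring: color 1: [1, 3, 4, 6]; color 2: [2, 5, 7, 8, 9].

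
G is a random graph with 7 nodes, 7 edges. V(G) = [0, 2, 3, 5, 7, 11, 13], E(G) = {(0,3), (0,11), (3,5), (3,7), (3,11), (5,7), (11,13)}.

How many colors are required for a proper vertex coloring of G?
Clique number ω(G) = 3 (lower bound: χ ≥ ω).
The clique on [0, 3, 11] has size 3, forcing χ ≥ 3, and the coloring below uses 3 colors, so χ(G) = 3.
A valid 3-coloring: color 1: [2, 3, 13]; color 2: [7, 11]; color 3: [0, 5].

χ(G) = 3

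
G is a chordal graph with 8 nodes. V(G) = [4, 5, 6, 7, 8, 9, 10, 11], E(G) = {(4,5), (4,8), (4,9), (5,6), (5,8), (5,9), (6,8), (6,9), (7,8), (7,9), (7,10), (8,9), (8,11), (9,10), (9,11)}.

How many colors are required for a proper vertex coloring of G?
χ(G) = 4

Clique number ω(G) = 4 (lower bound: χ ≥ ω).
The clique on [4, 5, 8, 9] has size 4, forcing χ ≥ 4, and the coloring below uses 4 colors, so χ(G) = 4.
A valid 4-coloring: color 1: [9]; color 2: [8, 10]; color 3: [5, 7, 11]; color 4: [4, 6].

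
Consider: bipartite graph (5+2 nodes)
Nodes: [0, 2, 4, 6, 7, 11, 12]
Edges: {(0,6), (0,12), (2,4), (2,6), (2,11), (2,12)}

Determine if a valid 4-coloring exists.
Yes, G is 4-colorable

A valid 4-coloring: color 1: [0, 2, 7]; color 2: [4, 6, 11, 12].
(χ(G) = 2 ≤ 4.)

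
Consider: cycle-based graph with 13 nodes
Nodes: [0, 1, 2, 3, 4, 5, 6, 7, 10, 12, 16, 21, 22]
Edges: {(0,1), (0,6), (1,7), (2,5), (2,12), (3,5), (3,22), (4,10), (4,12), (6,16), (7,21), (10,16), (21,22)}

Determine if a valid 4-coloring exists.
A valid 4-coloring: color 1: [5, 6, 7, 10, 12, 22]; color 2: [1, 2, 3, 4, 16, 21]; color 3: [0].
(χ(G) = 3 ≤ 4.)

Yes, G is 4-colorable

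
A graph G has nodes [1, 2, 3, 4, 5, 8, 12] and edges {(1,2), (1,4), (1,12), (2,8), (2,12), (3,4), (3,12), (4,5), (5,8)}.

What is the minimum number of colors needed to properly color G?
χ(G) = 3

Clique number ω(G) = 3 (lower bound: χ ≥ ω).
The clique on [1, 2, 12] has size 3, forcing χ ≥ 3, and the coloring below uses 3 colors, so χ(G) = 3.
A valid 3-coloring: color 1: [1, 3, 5]; color 2: [4, 8, 12]; color 3: [2].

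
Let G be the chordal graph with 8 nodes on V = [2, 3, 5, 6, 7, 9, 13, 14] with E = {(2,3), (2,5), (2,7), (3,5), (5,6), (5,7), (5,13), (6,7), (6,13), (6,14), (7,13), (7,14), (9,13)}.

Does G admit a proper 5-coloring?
Yes, G is 5-colorable

A valid 5-coloring: color 1: [5, 9, 14]; color 2: [3, 7]; color 3: [2, 6]; color 4: [13].
(χ(G) = 4 ≤ 5.)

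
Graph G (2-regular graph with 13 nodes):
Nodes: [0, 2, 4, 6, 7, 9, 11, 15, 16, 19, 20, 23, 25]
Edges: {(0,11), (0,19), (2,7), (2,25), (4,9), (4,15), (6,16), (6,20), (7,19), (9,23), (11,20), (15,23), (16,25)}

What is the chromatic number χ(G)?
χ(G) = 3

Clique number ω(G) = 2 (lower bound: χ ≥ ω).
Odd cycle [25, 16, 6, 20, 11, 0, 19, 7, 2] needs 3 colors (χ ≥ 3).
The coloring below uses 3 colors, so χ(G) = 3.
A valid 3-coloring: color 1: [4, 6, 7, 11, 23, 25]; color 2: [0, 2, 9, 15, 16, 20]; color 3: [19].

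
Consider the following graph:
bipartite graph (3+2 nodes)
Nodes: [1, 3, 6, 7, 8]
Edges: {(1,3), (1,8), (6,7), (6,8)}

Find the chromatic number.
χ(G) = 2

Clique number ω(G) = 2 (lower bound: χ ≥ ω).
The graph is bipartite (no odd cycle), so 2 colors suffice: χ(G) = 2.
A valid 2-coloring: color 1: [3, 7, 8]; color 2: [1, 6].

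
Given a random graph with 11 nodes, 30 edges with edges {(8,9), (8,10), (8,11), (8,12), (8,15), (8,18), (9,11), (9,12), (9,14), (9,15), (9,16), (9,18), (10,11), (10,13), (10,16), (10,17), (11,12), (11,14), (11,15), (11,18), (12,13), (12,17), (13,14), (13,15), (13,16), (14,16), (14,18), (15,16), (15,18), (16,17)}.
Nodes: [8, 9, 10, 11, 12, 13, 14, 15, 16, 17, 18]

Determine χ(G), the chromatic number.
Clique number ω(G) = 5 (lower bound: χ ≥ ω).
The clique on [8, 9, 11, 15, 18] has size 5, forcing χ ≥ 5, and the coloring below uses 5 colors, so χ(G) = 5.
A valid 5-coloring: color 1: [11, 16]; color 2: [9, 10]; color 3: [12, 14, 15]; color 4: [8, 13, 17]; color 5: [18].

χ(G) = 5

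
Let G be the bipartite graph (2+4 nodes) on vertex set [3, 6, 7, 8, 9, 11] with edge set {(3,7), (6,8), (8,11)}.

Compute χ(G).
χ(G) = 2

Clique number ω(G) = 2 (lower bound: χ ≥ ω).
The graph is bipartite (no odd cycle), so 2 colors suffice: χ(G) = 2.
A valid 2-coloring: color 1: [3, 8, 9]; color 2: [6, 7, 11].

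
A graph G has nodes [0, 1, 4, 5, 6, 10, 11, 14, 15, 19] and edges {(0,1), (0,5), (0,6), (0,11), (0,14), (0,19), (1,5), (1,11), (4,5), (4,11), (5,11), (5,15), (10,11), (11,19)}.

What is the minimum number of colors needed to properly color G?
Clique number ω(G) = 4 (lower bound: χ ≥ ω).
The clique on [0, 1, 5, 11] has size 4, forcing χ ≥ 4, and the coloring below uses 4 colors, so χ(G) = 4.
A valid 4-coloring: color 1: [0, 4, 10, 15]; color 2: [6, 11, 14]; color 3: [5, 19]; color 4: [1].

χ(G) = 4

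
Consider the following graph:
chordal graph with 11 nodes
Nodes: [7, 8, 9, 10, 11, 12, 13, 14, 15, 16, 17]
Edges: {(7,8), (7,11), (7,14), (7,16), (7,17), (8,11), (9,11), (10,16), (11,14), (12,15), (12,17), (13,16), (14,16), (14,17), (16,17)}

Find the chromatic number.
Clique number ω(G) = 4 (lower bound: χ ≥ ω).
The clique on [7, 14, 16, 17] has size 4, forcing χ ≥ 4, and the coloring below uses 4 colors, so χ(G) = 4.
A valid 4-coloring: color 1: [7, 9, 10, 12, 13]; color 2: [11, 15, 16]; color 3: [8, 17]; color 4: [14].

χ(G) = 4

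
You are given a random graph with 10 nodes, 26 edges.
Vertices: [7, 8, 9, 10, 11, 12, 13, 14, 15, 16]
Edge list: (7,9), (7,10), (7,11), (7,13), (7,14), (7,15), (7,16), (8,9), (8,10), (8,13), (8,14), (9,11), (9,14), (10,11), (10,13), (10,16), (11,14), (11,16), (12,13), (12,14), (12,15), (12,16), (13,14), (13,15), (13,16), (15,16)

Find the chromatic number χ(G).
Clique number ω(G) = 4 (lower bound: χ ≥ ω).
The clique on [12, 13, 15, 16] has size 4, forcing χ ≥ 4, and the coloring below uses 4 colors, so χ(G) = 4.
A valid 4-coloring: color 1: [7, 8, 12]; color 2: [11, 13]; color 3: [9, 16]; color 4: [10, 14, 15].

χ(G) = 4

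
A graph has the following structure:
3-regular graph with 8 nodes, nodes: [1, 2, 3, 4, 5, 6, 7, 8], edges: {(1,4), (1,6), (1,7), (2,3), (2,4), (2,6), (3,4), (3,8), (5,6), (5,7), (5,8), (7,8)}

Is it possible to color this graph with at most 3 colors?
A valid 3-coloring: color 1: [1, 2, 8]; color 2: [4, 5]; color 3: [3, 6, 7].
(χ(G) = 3 ≤ 3.)

Yes, G is 3-colorable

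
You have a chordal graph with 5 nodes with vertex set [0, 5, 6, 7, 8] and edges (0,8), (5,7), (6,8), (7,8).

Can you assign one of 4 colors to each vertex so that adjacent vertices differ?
A valid 4-coloring: color 1: [5, 8]; color 2: [0, 6, 7].
(χ(G) = 2 ≤ 4.)

Yes, G is 4-colorable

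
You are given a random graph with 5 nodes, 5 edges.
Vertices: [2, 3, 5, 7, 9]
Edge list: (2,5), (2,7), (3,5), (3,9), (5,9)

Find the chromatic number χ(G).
Clique number ω(G) = 3 (lower bound: χ ≥ ω).
The clique on [3, 5, 9] has size 3, forcing χ ≥ 3, and the coloring below uses 3 colors, so χ(G) = 3.
A valid 3-coloring: color 1: [5, 7]; color 2: [2, 3]; color 3: [9].

χ(G) = 3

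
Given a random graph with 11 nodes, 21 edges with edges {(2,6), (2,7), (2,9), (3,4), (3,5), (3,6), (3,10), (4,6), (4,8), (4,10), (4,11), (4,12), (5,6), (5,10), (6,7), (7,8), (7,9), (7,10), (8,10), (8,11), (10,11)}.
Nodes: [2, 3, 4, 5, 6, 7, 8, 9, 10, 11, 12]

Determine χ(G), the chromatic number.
Clique number ω(G) = 4 (lower bound: χ ≥ ω).
The clique on [4, 8, 10, 11] has size 4, forcing χ ≥ 4, and the coloring below uses 4 colors, so χ(G) = 4.
A valid 4-coloring: color 1: [6, 9, 10, 12]; color 2: [4, 5, 7]; color 3: [2, 3, 8]; color 4: [11].

χ(G) = 4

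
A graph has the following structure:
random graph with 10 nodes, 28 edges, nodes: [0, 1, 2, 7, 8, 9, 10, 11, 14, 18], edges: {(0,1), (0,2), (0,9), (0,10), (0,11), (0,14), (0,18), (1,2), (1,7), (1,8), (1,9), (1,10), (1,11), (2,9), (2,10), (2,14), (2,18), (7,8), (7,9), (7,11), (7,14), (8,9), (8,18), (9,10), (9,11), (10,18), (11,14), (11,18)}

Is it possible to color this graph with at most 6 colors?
Yes, G is 6-colorable

A valid 6-coloring: color 1: [0, 7]; color 2: [9, 14, 18]; color 3: [1]; color 4: [2, 8, 11]; color 5: [10].
(χ(G) = 5 ≤ 6.)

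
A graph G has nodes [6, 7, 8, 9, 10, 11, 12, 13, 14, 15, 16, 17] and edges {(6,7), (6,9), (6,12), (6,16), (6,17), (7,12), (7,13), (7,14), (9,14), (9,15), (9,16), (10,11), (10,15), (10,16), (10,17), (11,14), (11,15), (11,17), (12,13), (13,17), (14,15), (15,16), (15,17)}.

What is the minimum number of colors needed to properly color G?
Clique number ω(G) = 4 (lower bound: χ ≥ ω).
The clique on [10, 11, 15, 17] has size 4, forcing χ ≥ 4, and the coloring below uses 4 colors, so χ(G) = 4.
A valid 4-coloring: color 1: [6, 8, 13, 15]; color 2: [12, 14, 16, 17]; color 3: [7, 9, 10]; color 4: [11].

χ(G) = 4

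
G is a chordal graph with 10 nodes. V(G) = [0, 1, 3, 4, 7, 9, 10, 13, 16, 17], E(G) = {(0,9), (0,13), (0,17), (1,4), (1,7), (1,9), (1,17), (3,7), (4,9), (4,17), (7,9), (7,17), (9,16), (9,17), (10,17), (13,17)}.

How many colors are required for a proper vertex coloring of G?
χ(G) = 4

Clique number ω(G) = 4 (lower bound: χ ≥ ω).
The clique on [1, 4, 9, 17] has size 4, forcing χ ≥ 4, and the coloring below uses 4 colors, so χ(G) = 4.
A valid 4-coloring: color 1: [3, 16, 17]; color 2: [9, 10, 13]; color 3: [0, 4, 7]; color 4: [1].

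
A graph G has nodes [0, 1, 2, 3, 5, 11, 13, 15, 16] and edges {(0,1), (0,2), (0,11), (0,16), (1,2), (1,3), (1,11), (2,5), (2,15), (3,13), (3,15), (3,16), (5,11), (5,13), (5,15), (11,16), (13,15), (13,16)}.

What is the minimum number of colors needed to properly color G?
χ(G) = 3

Clique number ω(G) = 3 (lower bound: χ ≥ ω).
The clique on [0, 11, 16] has size 3, forcing χ ≥ 3, and the coloring below uses 3 colors, so χ(G) = 3.
A valid 3-coloring: color 1: [2, 11, 13]; color 2: [0, 3, 5]; color 3: [1, 15, 16].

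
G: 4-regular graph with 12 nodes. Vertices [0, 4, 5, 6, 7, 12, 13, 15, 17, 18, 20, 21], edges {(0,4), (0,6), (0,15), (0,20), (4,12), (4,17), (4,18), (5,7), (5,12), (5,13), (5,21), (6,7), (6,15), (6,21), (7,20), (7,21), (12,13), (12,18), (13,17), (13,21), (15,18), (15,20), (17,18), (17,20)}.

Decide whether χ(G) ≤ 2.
The clique on vertices [0, 15, 20] has size 3 > 2, so it alone needs 3 colors.

No, G is not 2-colorable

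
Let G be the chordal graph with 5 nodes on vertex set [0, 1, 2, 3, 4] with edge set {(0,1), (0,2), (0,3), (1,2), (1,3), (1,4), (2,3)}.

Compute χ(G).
Clique number ω(G) = 4 (lower bound: χ ≥ ω).
The clique on [0, 1, 2, 3] has size 4, forcing χ ≥ 4, and the coloring below uses 4 colors, so χ(G) = 4.
A valid 4-coloring: color 1: [1]; color 2: [3, 4]; color 3: [0]; color 4: [2].

χ(G) = 4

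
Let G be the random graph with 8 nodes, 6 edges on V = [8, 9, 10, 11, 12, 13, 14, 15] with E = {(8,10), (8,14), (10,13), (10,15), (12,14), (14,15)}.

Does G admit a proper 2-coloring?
A valid 2-coloring: color 1: [9, 10, 11, 14]; color 2: [8, 12, 13, 15].
(χ(G) = 2 ≤ 2.)

Yes, G is 2-colorable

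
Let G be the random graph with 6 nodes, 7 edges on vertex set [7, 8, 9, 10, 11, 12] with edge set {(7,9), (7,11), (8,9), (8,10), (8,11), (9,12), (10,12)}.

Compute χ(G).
Clique number ω(G) = 2 (lower bound: χ ≥ ω).
The graph is bipartite (no odd cycle), so 2 colors suffice: χ(G) = 2.
A valid 2-coloring: color 1: [7, 8, 12]; color 2: [9, 10, 11].

χ(G) = 2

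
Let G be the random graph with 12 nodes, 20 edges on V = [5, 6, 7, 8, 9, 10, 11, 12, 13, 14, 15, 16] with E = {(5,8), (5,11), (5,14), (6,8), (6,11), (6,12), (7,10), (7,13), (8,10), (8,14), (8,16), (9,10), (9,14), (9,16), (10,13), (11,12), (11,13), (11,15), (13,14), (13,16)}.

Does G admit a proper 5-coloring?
Yes, G is 5-colorable

A valid 5-coloring: color 1: [7, 8, 9, 11]; color 2: [6, 10, 14, 15, 16]; color 3: [5, 12, 13].
(χ(G) = 3 ≤ 5.)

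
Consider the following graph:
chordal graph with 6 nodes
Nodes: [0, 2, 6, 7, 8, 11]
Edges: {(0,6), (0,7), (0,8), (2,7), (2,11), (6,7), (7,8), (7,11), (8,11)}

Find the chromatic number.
Clique number ω(G) = 3 (lower bound: χ ≥ ω).
The clique on [0, 7, 8] has size 3, forcing χ ≥ 3, and the coloring below uses 3 colors, so χ(G) = 3.
A valid 3-coloring: color 1: [7]; color 2: [0, 11]; color 3: [2, 6, 8].

χ(G) = 3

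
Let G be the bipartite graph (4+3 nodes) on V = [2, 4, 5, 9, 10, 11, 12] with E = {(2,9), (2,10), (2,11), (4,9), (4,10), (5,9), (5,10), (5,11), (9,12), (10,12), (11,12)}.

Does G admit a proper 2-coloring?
A valid 2-coloring: color 1: [9, 10, 11]; color 2: [2, 4, 5, 12].
(χ(G) = 2 ≤ 2.)

Yes, G is 2-colorable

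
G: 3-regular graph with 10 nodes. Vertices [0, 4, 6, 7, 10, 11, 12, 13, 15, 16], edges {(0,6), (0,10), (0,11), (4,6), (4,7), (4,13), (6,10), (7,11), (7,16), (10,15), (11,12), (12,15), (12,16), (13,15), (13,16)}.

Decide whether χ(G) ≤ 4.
A valid 4-coloring: color 1: [4, 10, 11, 16]; color 2: [0, 7, 15]; color 3: [6, 12, 13].
(χ(G) = 3 ≤ 4.)

Yes, G is 4-colorable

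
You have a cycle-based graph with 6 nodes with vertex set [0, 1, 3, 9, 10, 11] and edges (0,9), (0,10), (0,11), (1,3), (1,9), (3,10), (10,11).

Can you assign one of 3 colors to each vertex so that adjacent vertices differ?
A valid 3-coloring: color 1: [0, 3]; color 2: [1, 10]; color 3: [9, 11].
(χ(G) = 3 ≤ 3.)

Yes, G is 3-colorable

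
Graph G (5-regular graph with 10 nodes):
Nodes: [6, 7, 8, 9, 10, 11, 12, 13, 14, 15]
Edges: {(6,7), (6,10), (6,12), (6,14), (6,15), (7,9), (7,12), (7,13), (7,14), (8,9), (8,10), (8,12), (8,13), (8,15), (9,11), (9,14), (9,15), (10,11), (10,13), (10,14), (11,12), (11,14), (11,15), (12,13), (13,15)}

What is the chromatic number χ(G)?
χ(G) = 4

Clique number ω(G) = 3 (lower bound: χ ≥ ω).
Odd cycle [7, 9, 11, 10, 6] needs 3 colors (χ ≥ 3).
Vertex 14 is adjacent to every vertex of [6, 7, 9, 10, 11], which already need 3 colors among themselves, so 14 needs a new color (χ ≥ 4).
The coloring below uses 4 colors, so χ(G) = 4.
A valid 4-coloring: color 1: [8, 14]; color 2: [10, 12, 15]; color 3: [6, 9, 13]; color 4: [7, 11].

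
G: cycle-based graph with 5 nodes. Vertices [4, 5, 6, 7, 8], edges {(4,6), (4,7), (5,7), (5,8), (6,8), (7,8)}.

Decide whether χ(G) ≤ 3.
A valid 3-coloring: color 1: [6, 7]; color 2: [4, 8]; color 3: [5].
(χ(G) = 3 ≤ 3.)

Yes, G is 3-colorable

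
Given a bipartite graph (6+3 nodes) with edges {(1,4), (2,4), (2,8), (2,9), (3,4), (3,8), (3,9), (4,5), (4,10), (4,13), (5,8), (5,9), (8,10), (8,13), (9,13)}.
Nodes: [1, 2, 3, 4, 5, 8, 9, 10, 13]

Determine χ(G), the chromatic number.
χ(G) = 2

Clique number ω(G) = 2 (lower bound: χ ≥ ω).
The graph is bipartite (no odd cycle), so 2 colors suffice: χ(G) = 2.
A valid 2-coloring: color 1: [4, 8, 9]; color 2: [1, 2, 3, 5, 10, 13].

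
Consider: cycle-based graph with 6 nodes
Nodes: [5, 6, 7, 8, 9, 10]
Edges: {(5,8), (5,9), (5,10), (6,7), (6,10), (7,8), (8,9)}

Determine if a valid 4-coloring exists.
A valid 4-coloring: color 1: [5, 6]; color 2: [8, 10]; color 3: [7, 9].
(χ(G) = 3 ≤ 4.)

Yes, G is 4-colorable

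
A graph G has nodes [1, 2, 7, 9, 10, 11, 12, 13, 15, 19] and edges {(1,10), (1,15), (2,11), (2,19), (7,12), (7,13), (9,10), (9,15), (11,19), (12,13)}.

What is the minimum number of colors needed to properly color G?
Clique number ω(G) = 3 (lower bound: χ ≥ ω).
The clique on [2, 11, 19] has size 3, forcing χ ≥ 3, and the coloring below uses 3 colors, so χ(G) = 3.
A valid 3-coloring: color 1: [2, 7, 10, 15]; color 2: [1, 9, 12, 19]; color 3: [11, 13].

χ(G) = 3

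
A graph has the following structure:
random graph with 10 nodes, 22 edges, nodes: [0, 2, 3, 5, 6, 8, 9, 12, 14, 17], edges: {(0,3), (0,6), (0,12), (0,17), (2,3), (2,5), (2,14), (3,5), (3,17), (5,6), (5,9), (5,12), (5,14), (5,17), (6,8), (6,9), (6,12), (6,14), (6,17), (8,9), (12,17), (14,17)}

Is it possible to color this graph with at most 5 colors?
Yes, G is 5-colorable

A valid 5-coloring: color 1: [0, 5, 8]; color 2: [3, 6]; color 3: [2, 9, 17]; color 4: [12, 14].
(χ(G) = 4 ≤ 5.)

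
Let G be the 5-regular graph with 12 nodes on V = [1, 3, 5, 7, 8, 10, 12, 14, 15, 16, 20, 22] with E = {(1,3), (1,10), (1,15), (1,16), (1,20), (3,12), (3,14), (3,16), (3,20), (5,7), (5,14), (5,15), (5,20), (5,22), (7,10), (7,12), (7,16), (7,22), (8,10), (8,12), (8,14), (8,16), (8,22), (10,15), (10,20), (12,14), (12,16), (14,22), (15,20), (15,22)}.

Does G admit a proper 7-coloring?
A valid 7-coloring: color 1: [5, 10, 12]; color 2: [3, 7, 8, 15]; color 3: [1, 22]; color 4: [14, 16, 20].
(χ(G) = 4 ≤ 7.)

Yes, G is 7-colorable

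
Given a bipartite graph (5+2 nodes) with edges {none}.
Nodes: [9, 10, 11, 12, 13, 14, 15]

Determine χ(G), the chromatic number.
Clique number ω(G) = 1 (lower bound: χ ≥ ω).
The graph has no edges, so one color suffices: χ(G) = 1.
A valid 1-coloring: color 1: [9, 10, 11, 12, 13, 14, 15].

χ(G) = 1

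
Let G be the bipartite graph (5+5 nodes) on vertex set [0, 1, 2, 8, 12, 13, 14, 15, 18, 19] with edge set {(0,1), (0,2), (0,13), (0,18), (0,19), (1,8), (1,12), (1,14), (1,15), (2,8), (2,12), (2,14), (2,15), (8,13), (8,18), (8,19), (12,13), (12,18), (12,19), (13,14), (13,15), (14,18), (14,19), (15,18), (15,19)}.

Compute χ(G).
χ(G) = 2

Clique number ω(G) = 2 (lower bound: χ ≥ ω).
The graph is bipartite (no odd cycle), so 2 colors suffice: χ(G) = 2.
A valid 2-coloring: color 1: [0, 8, 12, 14, 15]; color 2: [1, 2, 13, 18, 19].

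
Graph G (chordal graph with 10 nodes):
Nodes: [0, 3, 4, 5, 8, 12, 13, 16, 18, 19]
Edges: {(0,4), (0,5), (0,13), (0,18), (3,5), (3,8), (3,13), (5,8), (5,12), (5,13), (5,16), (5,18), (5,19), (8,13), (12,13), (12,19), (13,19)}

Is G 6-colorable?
Yes, G is 6-colorable

A valid 6-coloring: color 1: [4, 5]; color 2: [13, 16, 18]; color 3: [0, 8, 19]; color 4: [3, 12].
(χ(G) = 4 ≤ 6.)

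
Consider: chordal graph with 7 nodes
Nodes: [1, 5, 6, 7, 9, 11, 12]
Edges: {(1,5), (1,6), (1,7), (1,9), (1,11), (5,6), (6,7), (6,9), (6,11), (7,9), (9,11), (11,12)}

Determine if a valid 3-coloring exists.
The clique on vertices [1, 6, 9, 11] has size 4 > 3, so it alone needs 4 colors.

No, G is not 3-colorable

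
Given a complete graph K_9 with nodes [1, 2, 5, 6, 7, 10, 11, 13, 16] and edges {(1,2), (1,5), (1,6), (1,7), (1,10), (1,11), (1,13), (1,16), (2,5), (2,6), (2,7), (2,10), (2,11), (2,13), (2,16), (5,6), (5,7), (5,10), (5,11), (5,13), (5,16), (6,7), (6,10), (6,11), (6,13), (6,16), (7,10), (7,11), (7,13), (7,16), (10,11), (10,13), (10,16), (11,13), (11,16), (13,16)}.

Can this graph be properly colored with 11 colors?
A valid 11-coloring: color 1: [7]; color 2: [11]; color 3: [6]; color 4: [5]; color 5: [10]; color 6: [13]; color 7: [2]; color 8: [1]; color 9: [16].
(χ(G) = 9 ≤ 11.)

Yes, G is 11-colorable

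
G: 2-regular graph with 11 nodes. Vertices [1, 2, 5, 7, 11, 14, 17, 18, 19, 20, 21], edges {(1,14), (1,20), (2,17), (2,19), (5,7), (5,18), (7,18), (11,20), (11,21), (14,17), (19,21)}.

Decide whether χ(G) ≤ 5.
Yes, G is 5-colorable

A valid 5-coloring: color 1: [1, 5, 11, 17, 19]; color 2: [2, 7, 14, 20, 21]; color 3: [18].
(χ(G) = 3 ≤ 5.)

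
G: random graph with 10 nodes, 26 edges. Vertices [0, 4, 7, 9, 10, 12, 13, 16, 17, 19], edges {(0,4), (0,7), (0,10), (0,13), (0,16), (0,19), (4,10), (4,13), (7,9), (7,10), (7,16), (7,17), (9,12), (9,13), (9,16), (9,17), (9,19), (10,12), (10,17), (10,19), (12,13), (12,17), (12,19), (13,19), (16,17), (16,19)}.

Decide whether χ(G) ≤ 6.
A valid 6-coloring: color 1: [9, 10]; color 2: [4, 7, 19]; color 3: [0, 12]; color 4: [13, 16]; color 5: [17].
(χ(G) = 4 ≤ 6.)

Yes, G is 6-colorable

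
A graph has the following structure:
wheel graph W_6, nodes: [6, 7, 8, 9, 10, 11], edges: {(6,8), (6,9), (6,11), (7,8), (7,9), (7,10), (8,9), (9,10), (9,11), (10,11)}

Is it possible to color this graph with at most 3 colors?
Odd cycle [11, 10, 7, 8, 6] needs 3 colors (χ ≥ 3).
Vertex 9 is adjacent to every vertex of [6, 7, 8, 10, 11], which already need 3 colors among themselves, so 9 needs a new color (χ ≥ 4).
Hence χ(G) ≥ 4 > 3, so no proper 3-coloring exists.

No, G is not 3-colorable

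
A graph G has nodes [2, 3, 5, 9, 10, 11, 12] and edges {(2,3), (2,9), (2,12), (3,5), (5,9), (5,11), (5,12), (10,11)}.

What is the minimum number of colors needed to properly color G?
Clique number ω(G) = 2 (lower bound: χ ≥ ω).
The graph is bipartite (no odd cycle), so 2 colors suffice: χ(G) = 2.
A valid 2-coloring: color 1: [2, 5, 10]; color 2: [3, 9, 11, 12].

χ(G) = 2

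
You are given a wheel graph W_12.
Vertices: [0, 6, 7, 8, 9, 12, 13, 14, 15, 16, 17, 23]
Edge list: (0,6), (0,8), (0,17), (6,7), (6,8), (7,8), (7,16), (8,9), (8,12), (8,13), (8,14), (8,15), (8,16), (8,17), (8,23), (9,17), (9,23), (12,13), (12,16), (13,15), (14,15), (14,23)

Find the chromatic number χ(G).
χ(G) = 4

Clique number ω(G) = 3 (lower bound: χ ≥ ω).
Odd cycle [0, 6, 7, 16, 12, 13, 15, 14, 23, 9, 17] needs 3 colors (χ ≥ 3).
Vertex 8 is adjacent to every vertex of [0, 6, 7, 9, 12, 13, 14, 15, 16, 17, 23], which already need 3 colors among themselves, so 8 needs a new color (χ ≥ 4).
The coloring below uses 4 colors, so χ(G) = 4.
A valid 4-coloring: color 1: [8]; color 2: [0, 7, 9, 12, 15]; color 3: [6, 13, 14, 16, 17]; color 4: [23].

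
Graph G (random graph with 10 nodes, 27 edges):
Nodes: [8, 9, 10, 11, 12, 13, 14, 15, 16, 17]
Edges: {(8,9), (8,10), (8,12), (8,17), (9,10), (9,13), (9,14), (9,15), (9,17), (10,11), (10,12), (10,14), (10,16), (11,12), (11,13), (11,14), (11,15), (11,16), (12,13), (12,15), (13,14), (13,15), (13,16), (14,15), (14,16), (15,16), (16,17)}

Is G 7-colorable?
Yes, G is 7-colorable

A valid 7-coloring: color 1: [10, 13, 17]; color 2: [9, 12, 16]; color 3: [8, 11]; color 4: [15]; color 5: [14].
(χ(G) = 5 ≤ 7.)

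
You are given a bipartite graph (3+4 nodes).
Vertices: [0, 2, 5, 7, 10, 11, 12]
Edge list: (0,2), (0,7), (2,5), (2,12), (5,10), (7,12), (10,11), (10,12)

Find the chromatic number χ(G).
χ(G) = 2

Clique number ω(G) = 2 (lower bound: χ ≥ ω).
The graph is bipartite (no odd cycle), so 2 colors suffice: χ(G) = 2.
A valid 2-coloring: color 1: [2, 7, 10]; color 2: [0, 5, 11, 12].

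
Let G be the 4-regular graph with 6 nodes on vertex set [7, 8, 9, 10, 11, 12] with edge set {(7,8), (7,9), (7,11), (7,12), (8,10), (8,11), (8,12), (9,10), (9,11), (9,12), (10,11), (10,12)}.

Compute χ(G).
Clique number ω(G) = 3 (lower bound: χ ≥ ω).
The clique on [8, 10, 11] has size 3, forcing χ ≥ 3, and the coloring below uses 3 colors, so χ(G) = 3.
A valid 3-coloring: color 1: [11, 12]; color 2: [8, 9]; color 3: [7, 10].

χ(G) = 3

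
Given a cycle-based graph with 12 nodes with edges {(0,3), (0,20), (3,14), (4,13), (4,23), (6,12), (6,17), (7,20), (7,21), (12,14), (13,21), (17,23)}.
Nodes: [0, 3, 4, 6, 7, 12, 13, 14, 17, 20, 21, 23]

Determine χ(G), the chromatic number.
Clique number ω(G) = 2 (lower bound: χ ≥ ω).
The graph is bipartite (no odd cycle), so 2 colors suffice: χ(G) = 2.
A valid 2-coloring: color 1: [0, 6, 7, 13, 14, 23]; color 2: [3, 4, 12, 17, 20, 21].

χ(G) = 2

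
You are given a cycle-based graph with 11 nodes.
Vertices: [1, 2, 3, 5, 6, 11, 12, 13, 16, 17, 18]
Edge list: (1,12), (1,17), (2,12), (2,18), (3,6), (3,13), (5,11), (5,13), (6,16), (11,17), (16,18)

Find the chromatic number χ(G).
Clique number ω(G) = 2 (lower bound: χ ≥ ω).
Odd cycle [16, 18, 2, 12, 1, 17, 11, 5, 13, 3, 6] needs 3 colors (χ ≥ 3).
The coloring below uses 3 colors, so χ(G) = 3.
A valid 3-coloring: color 1: [1, 2, 3, 11, 16]; color 2: [5, 6, 12, 17, 18]; color 3: [13].

χ(G) = 3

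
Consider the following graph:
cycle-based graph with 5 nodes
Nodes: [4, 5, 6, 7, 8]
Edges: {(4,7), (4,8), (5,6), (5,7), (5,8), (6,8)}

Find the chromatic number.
Clique number ω(G) = 3 (lower bound: χ ≥ ω).
The clique on [5, 6, 8] has size 3, forcing χ ≥ 3, and the coloring below uses 3 colors, so χ(G) = 3.
A valid 3-coloring: color 1: [4, 5]; color 2: [7, 8]; color 3: [6].

χ(G) = 3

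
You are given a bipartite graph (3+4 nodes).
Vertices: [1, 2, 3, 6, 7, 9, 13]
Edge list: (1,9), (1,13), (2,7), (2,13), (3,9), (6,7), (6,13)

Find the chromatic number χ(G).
Clique number ω(G) = 2 (lower bound: χ ≥ ω).
The graph is bipartite (no odd cycle), so 2 colors suffice: χ(G) = 2.
A valid 2-coloring: color 1: [7, 9, 13]; color 2: [1, 2, 3, 6].

χ(G) = 2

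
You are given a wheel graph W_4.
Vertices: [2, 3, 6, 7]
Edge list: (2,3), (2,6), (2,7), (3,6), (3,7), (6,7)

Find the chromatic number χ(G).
Clique number ω(G) = 4 (lower bound: χ ≥ ω).
The clique on [2, 3, 6, 7] has size 4, forcing χ ≥ 4, and the coloring below uses 4 colors, so χ(G) = 4.
A valid 4-coloring: color 1: [2]; color 2: [6]; color 3: [3]; color 4: [7].

χ(G) = 4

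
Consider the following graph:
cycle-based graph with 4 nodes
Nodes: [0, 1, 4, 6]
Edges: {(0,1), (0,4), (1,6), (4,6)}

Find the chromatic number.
χ(G) = 2

Clique number ω(G) = 2 (lower bound: χ ≥ ω).
The graph is bipartite (no odd cycle), so 2 colors suffice: χ(G) = 2.
A valid 2-coloring: color 1: [1, 4]; color 2: [0, 6].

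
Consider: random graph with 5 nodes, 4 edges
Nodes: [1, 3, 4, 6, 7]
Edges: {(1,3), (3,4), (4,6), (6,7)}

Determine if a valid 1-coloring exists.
Edge (1,3) forces its endpoints to differ, so 1 color is not enough.

No, G is not 1-colorable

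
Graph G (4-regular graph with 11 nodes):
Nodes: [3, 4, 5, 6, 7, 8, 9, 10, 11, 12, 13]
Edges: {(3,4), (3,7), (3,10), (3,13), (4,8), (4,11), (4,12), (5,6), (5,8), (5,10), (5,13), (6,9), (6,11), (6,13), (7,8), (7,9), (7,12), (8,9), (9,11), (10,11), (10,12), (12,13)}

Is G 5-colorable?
Yes, G is 5-colorable

A valid 5-coloring: color 1: [3, 5, 11, 12]; color 2: [4, 9, 10, 13]; color 3: [6, 8]; color 4: [7].
(χ(G) = 3 ≤ 5.)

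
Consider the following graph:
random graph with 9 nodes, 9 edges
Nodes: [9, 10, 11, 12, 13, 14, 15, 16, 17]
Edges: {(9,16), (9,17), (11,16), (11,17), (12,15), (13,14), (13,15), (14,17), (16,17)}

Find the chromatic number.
Clique number ω(G) = 3 (lower bound: χ ≥ ω).
The clique on [9, 16, 17] has size 3, forcing χ ≥ 3, and the coloring below uses 3 colors, so χ(G) = 3.
A valid 3-coloring: color 1: [10, 12, 13, 17]; color 2: [14, 15, 16]; color 3: [9, 11].

χ(G) = 3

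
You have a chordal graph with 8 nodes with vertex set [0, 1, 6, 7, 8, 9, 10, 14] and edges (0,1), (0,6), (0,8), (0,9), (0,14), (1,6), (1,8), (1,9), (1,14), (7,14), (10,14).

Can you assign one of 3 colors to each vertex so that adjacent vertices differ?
Yes, G is 3-colorable

A valid 3-coloring: color 1: [1, 7, 10]; color 2: [0]; color 3: [6, 8, 9, 14].
(χ(G) = 3 ≤ 3.)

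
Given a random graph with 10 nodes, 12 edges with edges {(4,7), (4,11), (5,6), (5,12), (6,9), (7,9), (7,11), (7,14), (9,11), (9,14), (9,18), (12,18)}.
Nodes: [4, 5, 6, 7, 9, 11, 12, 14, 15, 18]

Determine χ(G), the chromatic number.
χ(G) = 3

Clique number ω(G) = 3 (lower bound: χ ≥ ω).
The clique on [4, 7, 11] has size 3, forcing χ ≥ 3, and the coloring below uses 3 colors, so χ(G) = 3.
A valid 3-coloring: color 1: [4, 9, 12, 15]; color 2: [5, 7, 18]; color 3: [6, 11, 14].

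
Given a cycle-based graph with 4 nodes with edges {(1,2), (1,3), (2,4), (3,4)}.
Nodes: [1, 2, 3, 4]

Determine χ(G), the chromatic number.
Clique number ω(G) = 2 (lower bound: χ ≥ ω).
The graph is bipartite (no odd cycle), so 2 colors suffice: χ(G) = 2.
A valid 2-coloring: color 1: [2, 3]; color 2: [1, 4].

χ(G) = 2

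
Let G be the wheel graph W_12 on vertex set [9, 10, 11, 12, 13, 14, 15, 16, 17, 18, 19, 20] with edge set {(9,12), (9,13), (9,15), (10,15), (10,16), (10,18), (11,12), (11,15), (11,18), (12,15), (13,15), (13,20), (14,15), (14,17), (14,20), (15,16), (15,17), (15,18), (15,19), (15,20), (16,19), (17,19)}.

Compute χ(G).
χ(G) = 4

Clique number ω(G) = 3 (lower bound: χ ≥ ω).
Odd cycle [18, 11, 12, 9, 13, 20, 14, 17, 19, 16, 10] needs 3 colors (χ ≥ 3).
Vertex 15 is adjacent to every vertex of [9, 10, 11, 12, 13, 14, 16, 17, 18, 19, 20], which already need 3 colors among themselves, so 15 needs a new color (χ ≥ 4).
The coloring below uses 4 colors, so χ(G) = 4.
A valid 4-coloring: color 1: [15]; color 2: [12, 13, 14, 16, 18]; color 3: [9, 10, 11, 17, 20]; color 4: [19].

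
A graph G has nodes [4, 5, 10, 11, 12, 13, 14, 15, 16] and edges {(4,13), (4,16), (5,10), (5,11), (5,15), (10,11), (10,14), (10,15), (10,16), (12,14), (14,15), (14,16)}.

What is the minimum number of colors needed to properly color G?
Clique number ω(G) = 3 (lower bound: χ ≥ ω).
The clique on [10, 14, 16] has size 3, forcing χ ≥ 3, and the coloring below uses 3 colors, so χ(G) = 3.
A valid 3-coloring: color 1: [4, 10, 12]; color 2: [5, 13, 14]; color 3: [11, 15, 16].

χ(G) = 3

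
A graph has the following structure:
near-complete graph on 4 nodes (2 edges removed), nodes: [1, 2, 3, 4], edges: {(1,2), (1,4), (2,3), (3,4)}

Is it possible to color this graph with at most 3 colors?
A valid 3-coloring: color 1: [1, 3]; color 2: [2, 4].
(χ(G) = 2 ≤ 3.)

Yes, G is 3-colorable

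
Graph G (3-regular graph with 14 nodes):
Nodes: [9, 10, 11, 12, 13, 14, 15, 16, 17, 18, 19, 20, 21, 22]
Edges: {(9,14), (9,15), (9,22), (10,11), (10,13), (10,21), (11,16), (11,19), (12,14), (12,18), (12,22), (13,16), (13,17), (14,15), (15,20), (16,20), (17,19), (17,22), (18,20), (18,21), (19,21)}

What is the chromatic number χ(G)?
Clique number ω(G) = 3 (lower bound: χ ≥ ω).
The clique on [9, 14, 15] has size 3, forcing χ ≥ 3, and the coloring below uses 3 colors, so χ(G) = 3.
A valid 3-coloring: color 1: [9, 11, 12, 13, 20, 21]; color 2: [10, 15, 16, 18, 19, 22]; color 3: [14, 17].

χ(G) = 3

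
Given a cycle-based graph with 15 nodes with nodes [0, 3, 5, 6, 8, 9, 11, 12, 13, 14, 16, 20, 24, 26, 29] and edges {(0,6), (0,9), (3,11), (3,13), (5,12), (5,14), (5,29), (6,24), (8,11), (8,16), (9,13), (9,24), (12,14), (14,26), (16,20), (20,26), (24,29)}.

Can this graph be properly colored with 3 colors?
A valid 3-coloring: color 1: [3, 6, 8, 9, 14, 20, 29]; color 2: [0, 5, 11, 13, 16, 24, 26]; color 3: [12].
(χ(G) = 3 ≤ 3.)

Yes, G is 3-colorable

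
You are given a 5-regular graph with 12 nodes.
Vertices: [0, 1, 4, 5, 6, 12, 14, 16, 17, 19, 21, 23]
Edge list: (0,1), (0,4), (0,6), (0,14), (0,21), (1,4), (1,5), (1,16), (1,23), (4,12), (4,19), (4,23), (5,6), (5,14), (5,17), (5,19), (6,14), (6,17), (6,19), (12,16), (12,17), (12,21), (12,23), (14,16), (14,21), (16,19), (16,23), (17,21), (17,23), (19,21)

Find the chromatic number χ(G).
Clique number ω(G) = 3 (lower bound: χ ≥ ω).
Suppose a proper 3-coloring c exists. The clique [0, 1, 4] takes 3 distinct colors; by symmetry let c(0) = 1, c(1) = 2, c(4) = 3.
- Vertex 23: neighbors [1, 4] already have colors [2, 3] ⇒ c(23) = 1.
- Vertex 12: neighbors [23, 4] already have colors [1, 3] ⇒ c(12) = 2.
- Vertex 17: neighbors [23, 12] already have colors [1, 2] ⇒ c(17) = 3.
- Vertex 21: neighbors [0, 12, 17] already have colors [1, 2, 3] — all 3 colors blocked. Contradiction.
The forced assignments end in a contradiction, so G has no proper 3-coloring (χ ≥ 4).
The coloring below uses 4 colors, so χ(G) = 4.
A valid 4-coloring: color 1: [4, 6, 16, 21]; color 2: [1, 12, 14, 19]; color 3: [0, 5, 23]; color 4: [17].

χ(G) = 4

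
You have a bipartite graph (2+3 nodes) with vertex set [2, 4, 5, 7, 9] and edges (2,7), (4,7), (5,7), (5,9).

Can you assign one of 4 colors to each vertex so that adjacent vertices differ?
Yes, G is 4-colorable

A valid 4-coloring: color 1: [7, 9]; color 2: [2, 4, 5].
(χ(G) = 2 ≤ 4.)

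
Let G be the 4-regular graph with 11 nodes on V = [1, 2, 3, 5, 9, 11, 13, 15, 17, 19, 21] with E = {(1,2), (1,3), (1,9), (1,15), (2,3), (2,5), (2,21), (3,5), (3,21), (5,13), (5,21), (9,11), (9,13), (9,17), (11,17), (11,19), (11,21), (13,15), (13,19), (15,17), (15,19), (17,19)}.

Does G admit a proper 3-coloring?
The clique on vertices [2, 3, 5, 21] has size 4 > 3, so it alone needs 4 colors.

No, G is not 3-colorable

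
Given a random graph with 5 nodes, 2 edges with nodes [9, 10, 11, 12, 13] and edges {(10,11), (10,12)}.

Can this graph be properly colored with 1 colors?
Edge (10,11) forces its endpoints to differ, so 1 color is not enough.

No, G is not 1-colorable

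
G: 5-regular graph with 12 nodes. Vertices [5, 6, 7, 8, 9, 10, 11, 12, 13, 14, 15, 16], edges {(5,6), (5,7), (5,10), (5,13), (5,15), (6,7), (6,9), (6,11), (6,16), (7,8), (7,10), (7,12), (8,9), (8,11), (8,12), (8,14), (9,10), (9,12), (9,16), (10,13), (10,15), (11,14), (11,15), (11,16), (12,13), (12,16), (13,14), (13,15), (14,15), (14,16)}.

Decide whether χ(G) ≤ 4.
A valid 4-coloring: color 1: [5, 11, 12]; color 2: [6, 10, 14]; color 3: [8, 15, 16]; color 4: [7, 9, 13].
(χ(G) = 4 ≤ 4.)

Yes, G is 4-colorable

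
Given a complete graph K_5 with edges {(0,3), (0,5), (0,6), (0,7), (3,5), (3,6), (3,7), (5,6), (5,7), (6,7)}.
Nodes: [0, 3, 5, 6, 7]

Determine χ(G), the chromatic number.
Clique number ω(G) = 5 (lower bound: χ ≥ ω).
The clique on [0, 3, 5, 6, 7] has size 5, forcing χ ≥ 5, and the coloring below uses 5 colors, so χ(G) = 5.
A valid 5-coloring: color 1: [7]; color 2: [3]; color 3: [0]; color 4: [6]; color 5: [5].

χ(G) = 5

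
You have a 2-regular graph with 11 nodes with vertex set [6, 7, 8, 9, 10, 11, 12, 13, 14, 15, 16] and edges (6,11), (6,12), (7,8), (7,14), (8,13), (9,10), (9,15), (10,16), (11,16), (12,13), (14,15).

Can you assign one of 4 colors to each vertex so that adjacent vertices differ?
A valid 4-coloring: color 1: [7, 10, 11, 12, 15]; color 2: [6, 9, 13, 14, 16]; color 3: [8].
(χ(G) = 3 ≤ 4.)

Yes, G is 4-colorable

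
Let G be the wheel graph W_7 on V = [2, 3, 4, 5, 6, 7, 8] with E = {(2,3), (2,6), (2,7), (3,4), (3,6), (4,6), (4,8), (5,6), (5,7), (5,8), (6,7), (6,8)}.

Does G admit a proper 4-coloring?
A valid 4-coloring: color 1: [6]; color 2: [2, 4, 5]; color 3: [3, 7, 8].
(χ(G) = 3 ≤ 4.)

Yes, G is 4-colorable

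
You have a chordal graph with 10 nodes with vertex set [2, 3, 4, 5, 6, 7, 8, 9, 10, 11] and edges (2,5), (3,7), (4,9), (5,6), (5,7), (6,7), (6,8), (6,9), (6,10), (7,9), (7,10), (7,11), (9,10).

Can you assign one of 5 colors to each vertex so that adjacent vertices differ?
Yes, G is 5-colorable

A valid 5-coloring: color 1: [2, 4, 7, 8]; color 2: [3, 6, 11]; color 3: [5, 9]; color 4: [10].
(χ(G) = 4 ≤ 5.)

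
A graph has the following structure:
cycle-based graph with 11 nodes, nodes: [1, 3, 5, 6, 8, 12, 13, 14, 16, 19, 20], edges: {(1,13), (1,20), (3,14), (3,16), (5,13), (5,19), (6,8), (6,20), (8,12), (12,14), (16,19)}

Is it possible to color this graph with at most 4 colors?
A valid 4-coloring: color 1: [1, 3, 5, 6, 12]; color 2: [8, 13, 14, 16, 20]; color 3: [19].
(χ(G) = 3 ≤ 4.)

Yes, G is 4-colorable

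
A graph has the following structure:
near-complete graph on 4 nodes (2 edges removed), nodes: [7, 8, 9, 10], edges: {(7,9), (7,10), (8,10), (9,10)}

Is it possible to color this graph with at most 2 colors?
No, G is not 2-colorable

The clique on vertices [7, 9, 10] has size 3 > 2, so it alone needs 3 colors.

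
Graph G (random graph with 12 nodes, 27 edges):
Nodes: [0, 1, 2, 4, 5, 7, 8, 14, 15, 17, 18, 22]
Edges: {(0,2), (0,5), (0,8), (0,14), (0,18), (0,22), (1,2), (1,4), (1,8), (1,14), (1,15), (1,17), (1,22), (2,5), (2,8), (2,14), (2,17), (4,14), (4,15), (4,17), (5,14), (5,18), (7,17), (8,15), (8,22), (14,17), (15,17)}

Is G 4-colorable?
Yes, G is 4-colorable

A valid 4-coloring: color 1: [0, 1, 7]; color 2: [5, 8, 17]; color 3: [2, 4, 18, 22]; color 4: [14, 15].
(χ(G) = 4 ≤ 4.)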